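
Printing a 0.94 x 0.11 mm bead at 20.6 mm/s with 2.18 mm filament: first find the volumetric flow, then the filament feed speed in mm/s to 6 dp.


Q = 0.94 * 0.11 * 20.6 = 2.13004 mm^3/s
A_fil = pi*(2.18/2)^2 = 3.73252623 mm^2
v_feed = 2.13004 / 3.73252623 = 0.57067 mm/s


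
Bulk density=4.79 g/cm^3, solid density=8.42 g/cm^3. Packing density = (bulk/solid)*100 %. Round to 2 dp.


Packing = (4.79/8.42)*100 = 56.89 %


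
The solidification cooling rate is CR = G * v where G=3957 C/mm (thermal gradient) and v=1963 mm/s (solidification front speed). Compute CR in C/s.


CR = 3957 * 1963 = 7767591 C/s


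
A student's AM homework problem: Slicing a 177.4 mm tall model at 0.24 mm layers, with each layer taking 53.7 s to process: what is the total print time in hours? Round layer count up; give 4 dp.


Layers = ceil(177.4/0.24) = 740
t = 740 * 53.7 / 3600 = 11.0383 hrs


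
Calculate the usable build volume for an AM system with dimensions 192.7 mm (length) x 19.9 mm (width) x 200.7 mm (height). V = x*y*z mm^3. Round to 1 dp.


V = 192.7 * 19.9 * 200.7 = 769630.3 mm^3


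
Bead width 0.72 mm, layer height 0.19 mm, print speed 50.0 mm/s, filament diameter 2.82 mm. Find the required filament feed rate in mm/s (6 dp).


Q = 0.72 * 0.19 * 50.0 = 6.84 mm^3/s
A_fil = pi*(2.82/2)^2 = 6.24580035 mm^2
v_feed = 6.84 / 6.24580035 = 1.095136 mm/s


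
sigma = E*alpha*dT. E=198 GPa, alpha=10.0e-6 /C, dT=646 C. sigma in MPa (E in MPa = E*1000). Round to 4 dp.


sigma = 198*1000 * 10.0e-6 * 646 = 1279.08 MPa


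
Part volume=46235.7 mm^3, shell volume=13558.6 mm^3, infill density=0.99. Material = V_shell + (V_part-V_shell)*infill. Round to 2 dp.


V_infill = (46235.7 - 13558.6) * 0.99 = 32350.33
V_total = 13558.6 + 32350.33 = 45908.93 mm^3


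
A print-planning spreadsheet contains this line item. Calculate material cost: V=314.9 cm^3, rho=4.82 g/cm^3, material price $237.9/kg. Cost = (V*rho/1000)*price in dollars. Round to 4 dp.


Mass = 314.9*4.82/1000 = 1.517818 kg
Cost = 1.517818 * 237.9 = 361.0889 $


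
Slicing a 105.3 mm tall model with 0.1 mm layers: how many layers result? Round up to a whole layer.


Layers = ceil(105.3/0.1) = 1053


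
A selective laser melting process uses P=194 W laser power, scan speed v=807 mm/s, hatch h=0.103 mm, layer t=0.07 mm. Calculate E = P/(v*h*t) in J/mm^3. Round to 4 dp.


E = 194 / (807*0.103*0.07) = 33.3421 J/mm^3


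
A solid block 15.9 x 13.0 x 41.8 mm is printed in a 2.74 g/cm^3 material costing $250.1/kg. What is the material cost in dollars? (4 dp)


V = 15.9 * 13.0 * 41.8 = 8640.06 mm^3 = 8.64006 cm^3
Mass = 8.64006 * 2.74 / 1000 = 0.02367376 kg
Cost = 0.02367376 * 250.1 = 5.9208 $


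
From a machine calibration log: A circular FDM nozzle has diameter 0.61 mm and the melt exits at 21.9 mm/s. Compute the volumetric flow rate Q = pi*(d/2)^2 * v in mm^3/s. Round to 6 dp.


A = pi*(0.61/2)^2 = 0.29224666 mm^2
Q = 0.29224666 * 21.9 = 6.400202 mm^3/s


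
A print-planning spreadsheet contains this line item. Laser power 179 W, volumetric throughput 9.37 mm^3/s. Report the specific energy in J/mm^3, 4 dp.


SE = 179 / 9.37 = 19.1035 J/mm^3


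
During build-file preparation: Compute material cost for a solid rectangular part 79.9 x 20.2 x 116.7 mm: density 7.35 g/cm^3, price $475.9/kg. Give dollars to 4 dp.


V = 79.9 * 20.2 * 116.7 = 188351.466 mm^3 = 188.351466 cm^3
Mass = 188.351466 * 7.35 / 1000 = 1.38438328 kg
Cost = 1.38438328 * 475.9 = 658.828 $


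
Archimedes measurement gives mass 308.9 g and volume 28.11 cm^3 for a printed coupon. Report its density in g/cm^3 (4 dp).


rho = 308.9 / 28.11 = 10.989 g/cm^3


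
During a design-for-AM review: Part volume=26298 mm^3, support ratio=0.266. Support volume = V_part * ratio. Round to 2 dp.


V_support = 26298 * 0.266 = 6995.27 mm^3


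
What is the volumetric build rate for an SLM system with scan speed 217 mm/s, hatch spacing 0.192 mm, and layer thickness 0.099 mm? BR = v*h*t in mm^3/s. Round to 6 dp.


Rate = 217 * 0.192 * 0.099 = 4.124736 mm^3/s


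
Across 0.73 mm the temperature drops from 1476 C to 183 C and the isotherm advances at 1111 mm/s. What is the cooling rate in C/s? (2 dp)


G = (1476-183)/0.73 = 1771.23287671 C/mm
CR = 1771.23287671 * 1111 = 1967839.73 C/s


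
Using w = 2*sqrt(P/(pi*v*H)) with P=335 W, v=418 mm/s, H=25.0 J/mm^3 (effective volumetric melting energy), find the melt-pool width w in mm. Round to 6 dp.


w = 2*sqrt(335/(pi*418*25.0)) = 0.202032 mm


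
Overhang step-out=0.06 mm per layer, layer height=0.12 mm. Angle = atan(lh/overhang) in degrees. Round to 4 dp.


angle = atan(0.12/0.06) = 63.4349 degrees


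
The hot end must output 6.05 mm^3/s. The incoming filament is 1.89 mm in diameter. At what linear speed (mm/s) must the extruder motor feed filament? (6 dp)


A = pi*(1.89/2)^2 = 2.805521
v = 6.05 / 2.805521 = 2.156462 mm/s


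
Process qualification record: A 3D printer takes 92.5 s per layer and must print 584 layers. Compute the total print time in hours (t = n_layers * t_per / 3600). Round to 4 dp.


t = 584 * 92.5 / 3600 = 15.0056 hrs


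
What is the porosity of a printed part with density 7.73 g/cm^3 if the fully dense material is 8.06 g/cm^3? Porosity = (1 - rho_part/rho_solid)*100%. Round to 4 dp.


Porosity = (1-7.73/8.06)*100 = 4.0943 %


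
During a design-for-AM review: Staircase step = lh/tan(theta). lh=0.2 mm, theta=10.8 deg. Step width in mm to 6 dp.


step = 0.2 / tan(10.8) = 1.048437 mm


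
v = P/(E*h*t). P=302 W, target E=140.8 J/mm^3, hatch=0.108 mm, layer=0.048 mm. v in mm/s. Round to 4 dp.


v = 302 / (140.8*0.108*0.048) = 413.7512 mm/s


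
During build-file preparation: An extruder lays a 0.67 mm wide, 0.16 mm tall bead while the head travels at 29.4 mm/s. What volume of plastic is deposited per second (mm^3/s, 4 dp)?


Rate = 0.67 * 0.16 * 29.4 = 3.1517 mm^3/s


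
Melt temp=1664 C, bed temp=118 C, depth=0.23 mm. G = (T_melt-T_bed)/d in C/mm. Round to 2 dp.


G = (1664-118)/0.23 = 6721.74 C/mm


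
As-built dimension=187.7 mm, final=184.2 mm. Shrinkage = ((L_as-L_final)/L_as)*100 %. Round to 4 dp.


Shrinkage = ((187.7-184.2)/187.7)*100 = 1.8647 %


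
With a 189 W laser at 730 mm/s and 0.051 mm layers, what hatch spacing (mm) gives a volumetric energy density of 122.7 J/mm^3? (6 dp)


h = 189 / (122.7*730*0.051) = 0.041374 mm


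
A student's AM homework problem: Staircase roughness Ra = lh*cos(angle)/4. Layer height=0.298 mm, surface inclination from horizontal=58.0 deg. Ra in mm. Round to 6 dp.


Ra = 0.298 * cos(58.0) / 4 = 0.039479 mm


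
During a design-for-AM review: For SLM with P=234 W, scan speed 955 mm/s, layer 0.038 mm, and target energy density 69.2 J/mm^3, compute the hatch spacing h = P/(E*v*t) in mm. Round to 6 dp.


h = 234 / (69.2*955*0.038) = 0.09318 mm


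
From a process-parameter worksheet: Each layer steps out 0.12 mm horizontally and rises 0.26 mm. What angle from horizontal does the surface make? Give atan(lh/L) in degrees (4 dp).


angle = atan(0.26/0.12) = 65.2249 degrees


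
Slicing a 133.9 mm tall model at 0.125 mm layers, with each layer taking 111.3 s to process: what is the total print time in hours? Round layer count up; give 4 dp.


Layers = ceil(133.9/0.125) = 1072
t = 1072 * 111.3 / 3600 = 33.1427 hrs


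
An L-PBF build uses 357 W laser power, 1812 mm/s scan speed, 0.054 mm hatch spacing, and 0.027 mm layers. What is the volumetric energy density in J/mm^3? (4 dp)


E = 357 / (1812*0.054*0.027) = 135.1302 J/mm^3


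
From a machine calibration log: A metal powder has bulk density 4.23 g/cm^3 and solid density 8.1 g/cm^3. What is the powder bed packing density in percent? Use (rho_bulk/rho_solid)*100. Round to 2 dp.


Packing = (4.23/8.1)*100 = 52.22 %


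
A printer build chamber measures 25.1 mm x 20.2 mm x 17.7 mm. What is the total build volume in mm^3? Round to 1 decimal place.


V = 25.1 * 20.2 * 17.7 = 8974.3 mm^3


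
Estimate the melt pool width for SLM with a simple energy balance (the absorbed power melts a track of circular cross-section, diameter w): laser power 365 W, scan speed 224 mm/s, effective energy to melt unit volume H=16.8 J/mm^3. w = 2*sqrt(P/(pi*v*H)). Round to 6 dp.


w = 2*sqrt(365/(pi*224*16.8)) = 0.351417 mm


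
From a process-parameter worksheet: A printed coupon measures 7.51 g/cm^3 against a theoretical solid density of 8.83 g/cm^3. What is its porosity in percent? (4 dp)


Porosity = (1-7.51/8.83)*100 = 14.949 %


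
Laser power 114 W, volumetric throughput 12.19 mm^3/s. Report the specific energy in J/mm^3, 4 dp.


SE = 114 / 12.19 = 9.3519 J/mm^3


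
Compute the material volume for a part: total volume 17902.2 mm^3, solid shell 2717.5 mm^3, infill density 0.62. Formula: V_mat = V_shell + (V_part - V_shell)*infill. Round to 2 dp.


V_infill = (17902.2 - 2717.5) * 0.62 = 9414.51
V_total = 2717.5 + 9414.51 = 12132.01 mm^3


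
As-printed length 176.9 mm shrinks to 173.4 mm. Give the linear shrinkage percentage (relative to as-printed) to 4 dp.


Shrinkage = ((176.9-173.4)/176.9)*100 = 1.9785 %


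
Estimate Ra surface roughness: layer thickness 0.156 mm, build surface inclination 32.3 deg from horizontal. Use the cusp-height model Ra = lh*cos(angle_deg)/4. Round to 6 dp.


Ra = 0.156 * cos(32.3) / 4 = 0.032965 mm


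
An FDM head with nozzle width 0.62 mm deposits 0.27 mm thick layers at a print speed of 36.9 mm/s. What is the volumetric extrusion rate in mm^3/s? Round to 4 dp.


Rate = 0.62 * 0.27 * 36.9 = 6.1771 mm^3/s


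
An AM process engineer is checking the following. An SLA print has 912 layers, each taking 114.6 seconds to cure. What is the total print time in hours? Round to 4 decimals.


t = 912 * 114.6 / 3600 = 29.032 hrs


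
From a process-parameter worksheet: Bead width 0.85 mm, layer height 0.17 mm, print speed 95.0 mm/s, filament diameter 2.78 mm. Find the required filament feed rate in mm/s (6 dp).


Q = 0.85 * 0.17 * 95.0 = 13.7275 mm^3/s
A_fil = pi*(2.78/2)^2 = 6.06987117 mm^2
v_feed = 13.7275 / 6.06987117 = 2.26158 mm/s


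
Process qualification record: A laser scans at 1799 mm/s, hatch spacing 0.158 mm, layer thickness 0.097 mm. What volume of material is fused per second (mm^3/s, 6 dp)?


Rate = 1799 * 0.158 * 0.097 = 27.571474 mm^3/s


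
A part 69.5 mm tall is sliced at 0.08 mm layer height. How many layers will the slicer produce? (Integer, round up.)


Layers = ceil(69.5/0.08) = 869


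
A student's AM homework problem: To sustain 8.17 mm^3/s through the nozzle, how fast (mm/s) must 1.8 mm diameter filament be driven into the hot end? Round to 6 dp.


A = pi*(1.8/2)^2 = 2.54469
v = 8.17 / 2.54469 = 3.210607 mm/s


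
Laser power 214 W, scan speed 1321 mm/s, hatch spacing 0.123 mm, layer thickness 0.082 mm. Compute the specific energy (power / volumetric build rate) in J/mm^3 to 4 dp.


Build rate = 1321 * 0.123 * 0.082 = 13.323606 mm^3/s
SE = 214 / 13.323606 = 16.0617 J/mm^3


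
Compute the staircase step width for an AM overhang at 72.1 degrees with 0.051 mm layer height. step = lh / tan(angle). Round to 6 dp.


step = 0.051 / tan(72.1) = 0.016473 mm


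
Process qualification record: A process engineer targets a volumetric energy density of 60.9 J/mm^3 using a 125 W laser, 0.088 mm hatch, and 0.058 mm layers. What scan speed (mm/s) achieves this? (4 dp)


v = 125 / (60.9*0.088*0.058) = 402.1444 mm/s


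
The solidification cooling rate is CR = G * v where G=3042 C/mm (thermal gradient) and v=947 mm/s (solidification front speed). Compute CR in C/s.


CR = 3042 * 947 = 2880774 C/s


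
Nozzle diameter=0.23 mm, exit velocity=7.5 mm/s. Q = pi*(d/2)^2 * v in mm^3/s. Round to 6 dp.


A = pi*(0.23/2)^2 = 0.04154756 mm^2
Q = 0.04154756 * 7.5 = 0.311607 mm^3/s


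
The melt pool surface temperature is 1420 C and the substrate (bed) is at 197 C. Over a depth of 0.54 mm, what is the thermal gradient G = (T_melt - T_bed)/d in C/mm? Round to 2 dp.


G = (1420-197)/0.54 = 2264.81 C/mm


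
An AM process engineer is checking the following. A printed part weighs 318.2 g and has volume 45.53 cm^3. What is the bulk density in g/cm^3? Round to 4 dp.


rho = 318.2 / 45.53 = 6.9888 g/cm^3


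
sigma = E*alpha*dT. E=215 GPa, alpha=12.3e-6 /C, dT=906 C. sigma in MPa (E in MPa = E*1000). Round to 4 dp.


sigma = 215*1000 * 12.3e-6 * 906 = 2395.917 MPa


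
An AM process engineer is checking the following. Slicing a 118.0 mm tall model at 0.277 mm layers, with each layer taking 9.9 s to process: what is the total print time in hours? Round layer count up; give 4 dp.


Layers = ceil(118.0/0.277) = 426
t = 426 * 9.9 / 3600 = 1.1715 hrs


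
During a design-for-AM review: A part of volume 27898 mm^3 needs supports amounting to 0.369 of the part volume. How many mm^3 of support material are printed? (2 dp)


V_support = 27898 * 0.369 = 10294.36 mm^3


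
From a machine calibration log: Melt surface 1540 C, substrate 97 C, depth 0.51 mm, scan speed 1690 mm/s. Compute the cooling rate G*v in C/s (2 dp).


G = (1540-97)/0.51 = 2829.41176471 C/mm
CR = 2829.41176471 * 1690 = 4781705.88 C/s


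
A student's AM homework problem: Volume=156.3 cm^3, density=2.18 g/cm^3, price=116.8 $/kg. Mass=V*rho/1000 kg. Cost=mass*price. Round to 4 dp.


Mass = 156.3*2.18/1000 = 0.340734 kg
Cost = 0.340734 * 116.8 = 39.7977 $


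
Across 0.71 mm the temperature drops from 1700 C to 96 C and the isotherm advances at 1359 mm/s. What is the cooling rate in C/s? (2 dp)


G = (1700-96)/0.71 = 2259.15492958 C/mm
CR = 2259.15492958 * 1359 = 3070191.55 C/s


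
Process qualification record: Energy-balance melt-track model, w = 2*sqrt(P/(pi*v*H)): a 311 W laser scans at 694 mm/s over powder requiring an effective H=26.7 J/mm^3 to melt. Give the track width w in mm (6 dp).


w = 2*sqrt(311/(pi*694*26.7)) = 0.146184 mm


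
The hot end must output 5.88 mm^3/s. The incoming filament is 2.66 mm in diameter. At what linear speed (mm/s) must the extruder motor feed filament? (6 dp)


A = pi*(2.66/2)^2 = 5.557163
v = 5.88 / 5.557163 = 1.058094 mm/s


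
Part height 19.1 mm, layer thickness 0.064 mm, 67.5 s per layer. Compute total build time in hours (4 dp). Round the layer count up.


Layers = ceil(19.1/0.064) = 299
t = 299 * 67.5 / 3600 = 5.6063 hrs


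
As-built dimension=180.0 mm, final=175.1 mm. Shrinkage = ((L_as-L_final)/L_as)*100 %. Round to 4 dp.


Shrinkage = ((180.0-175.1)/180.0)*100 = 2.7222 %


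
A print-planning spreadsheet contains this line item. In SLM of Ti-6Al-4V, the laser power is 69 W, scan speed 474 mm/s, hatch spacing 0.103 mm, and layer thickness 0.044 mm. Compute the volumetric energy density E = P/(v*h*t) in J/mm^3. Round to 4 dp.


E = 69 / (474*0.103*0.044) = 32.1204 J/mm^3


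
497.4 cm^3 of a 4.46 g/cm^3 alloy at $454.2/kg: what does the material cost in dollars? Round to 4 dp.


Mass = 497.4*4.46/1000 = 2.218404 kg
Cost = 2.218404 * 454.2 = 1007.5991 $


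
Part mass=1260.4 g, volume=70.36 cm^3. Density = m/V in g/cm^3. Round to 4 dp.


rho = 1260.4 / 70.36 = 17.9136 g/cm^3


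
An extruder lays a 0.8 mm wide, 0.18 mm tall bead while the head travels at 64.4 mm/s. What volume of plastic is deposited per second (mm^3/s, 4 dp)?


Rate = 0.8 * 0.18 * 64.4 = 9.2736 mm^3/s


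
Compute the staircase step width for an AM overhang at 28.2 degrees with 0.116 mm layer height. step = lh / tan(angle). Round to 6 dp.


step = 0.116 / tan(28.2) = 0.216339 mm


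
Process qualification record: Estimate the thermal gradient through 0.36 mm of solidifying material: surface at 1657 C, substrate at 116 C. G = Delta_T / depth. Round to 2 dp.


G = (1657-116)/0.36 = 4280.56 C/mm


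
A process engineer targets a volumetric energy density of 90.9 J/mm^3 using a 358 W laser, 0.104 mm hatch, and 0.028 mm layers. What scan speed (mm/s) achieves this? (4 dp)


v = 358 / (90.9*0.104*0.028) = 1352.4704 mm/s


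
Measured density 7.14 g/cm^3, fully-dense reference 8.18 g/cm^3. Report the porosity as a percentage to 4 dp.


Porosity = (1-7.14/8.18)*100 = 12.7139 %


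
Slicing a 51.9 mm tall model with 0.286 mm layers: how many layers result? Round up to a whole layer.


Layers = ceil(51.9/0.286) = 182


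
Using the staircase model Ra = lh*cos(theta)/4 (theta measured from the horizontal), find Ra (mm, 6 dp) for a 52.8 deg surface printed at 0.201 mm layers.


Ra = 0.201 * cos(52.8) / 4 = 0.030381 mm


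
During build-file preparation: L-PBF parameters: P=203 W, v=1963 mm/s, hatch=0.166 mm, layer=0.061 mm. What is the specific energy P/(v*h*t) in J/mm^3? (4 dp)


Build rate = 1963 * 0.166 * 0.061 = 19.877338 mm^3/s
SE = 203 / 19.877338 = 10.2126 J/mm^3


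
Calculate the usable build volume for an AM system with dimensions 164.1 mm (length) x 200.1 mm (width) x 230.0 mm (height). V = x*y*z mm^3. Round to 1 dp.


V = 164.1 * 200.1 * 230.0 = 7552374.3 mm^3


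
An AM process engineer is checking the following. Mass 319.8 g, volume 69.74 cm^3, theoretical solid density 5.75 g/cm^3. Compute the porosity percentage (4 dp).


rho_part = 319.8 / 69.74 = 4.58560367 g/cm^3
Porosity = (1 - 4.58560367/5.75)*100 = 20.2504 %


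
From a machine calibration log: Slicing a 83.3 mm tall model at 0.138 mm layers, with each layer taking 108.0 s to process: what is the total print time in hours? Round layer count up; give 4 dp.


Layers = ceil(83.3/0.138) = 604
t = 604 * 108.0 / 3600 = 18.12 hrs


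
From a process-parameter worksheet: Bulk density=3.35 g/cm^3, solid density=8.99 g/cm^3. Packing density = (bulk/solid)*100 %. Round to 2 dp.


Packing = (3.35/8.99)*100 = 37.26 %


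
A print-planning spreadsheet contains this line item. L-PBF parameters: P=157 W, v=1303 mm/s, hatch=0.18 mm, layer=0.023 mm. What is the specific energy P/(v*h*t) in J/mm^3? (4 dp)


Build rate = 1303 * 0.18 * 0.023 = 5.39442 mm^3/s
SE = 157 / 5.39442 = 29.1041 J/mm^3


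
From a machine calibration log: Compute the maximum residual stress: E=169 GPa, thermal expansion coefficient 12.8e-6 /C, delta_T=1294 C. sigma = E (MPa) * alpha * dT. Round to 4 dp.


sigma = 169*1000 * 12.8e-6 * 1294 = 2799.1808 MPa


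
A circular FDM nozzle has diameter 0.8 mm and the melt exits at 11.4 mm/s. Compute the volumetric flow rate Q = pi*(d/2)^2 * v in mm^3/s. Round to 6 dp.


A = pi*(0.8/2)^2 = 0.50265482 mm^2
Q = 0.50265482 * 11.4 = 5.730265 mm^3/s


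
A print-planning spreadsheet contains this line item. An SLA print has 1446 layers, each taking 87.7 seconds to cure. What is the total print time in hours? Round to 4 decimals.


t = 1446 * 87.7 / 3600 = 35.2262 hrs


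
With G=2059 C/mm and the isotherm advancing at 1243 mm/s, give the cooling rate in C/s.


CR = 2059 * 1243 = 2559337 C/s


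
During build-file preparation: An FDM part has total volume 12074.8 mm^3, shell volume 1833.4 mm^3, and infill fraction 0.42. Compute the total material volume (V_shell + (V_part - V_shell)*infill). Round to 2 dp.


V_infill = (12074.8 - 1833.4) * 0.42 = 4301.39
V_total = 1833.4 + 4301.39 = 6134.79 mm^3


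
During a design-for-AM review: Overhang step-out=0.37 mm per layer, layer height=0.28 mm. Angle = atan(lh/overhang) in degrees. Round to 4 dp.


angle = atan(0.28/0.37) = 37.1169 degrees


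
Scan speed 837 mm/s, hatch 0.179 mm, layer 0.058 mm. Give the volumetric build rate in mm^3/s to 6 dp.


Rate = 837 * 0.179 * 0.058 = 8.689734 mm^3/s


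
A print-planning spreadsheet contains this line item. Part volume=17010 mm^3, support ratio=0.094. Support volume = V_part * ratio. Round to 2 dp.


V_support = 17010 * 0.094 = 1598.94 mm^3


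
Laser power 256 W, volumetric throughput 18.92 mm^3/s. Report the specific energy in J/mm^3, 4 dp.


SE = 256 / 18.92 = 13.5307 J/mm^3


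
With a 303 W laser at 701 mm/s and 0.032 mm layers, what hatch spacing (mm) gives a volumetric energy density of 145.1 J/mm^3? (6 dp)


h = 303 / (145.1*701*0.032) = 0.093091 mm


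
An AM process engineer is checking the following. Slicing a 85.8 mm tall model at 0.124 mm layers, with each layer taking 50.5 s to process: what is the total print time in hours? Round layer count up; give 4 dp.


Layers = ceil(85.8/0.124) = 692
t = 692 * 50.5 / 3600 = 9.7072 hrs


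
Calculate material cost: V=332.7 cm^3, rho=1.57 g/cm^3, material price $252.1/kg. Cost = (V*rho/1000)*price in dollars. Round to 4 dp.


Mass = 332.7*1.57/1000 = 0.522339 kg
Cost = 0.522339 * 252.1 = 131.6817 $


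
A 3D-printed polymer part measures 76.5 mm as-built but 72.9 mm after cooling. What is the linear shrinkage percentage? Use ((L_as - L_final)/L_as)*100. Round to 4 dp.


Shrinkage = ((76.5-72.9)/76.5)*100 = 4.7059 %


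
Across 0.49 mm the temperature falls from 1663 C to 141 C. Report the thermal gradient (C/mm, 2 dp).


G = (1663-141)/0.49 = 3106.12 C/mm


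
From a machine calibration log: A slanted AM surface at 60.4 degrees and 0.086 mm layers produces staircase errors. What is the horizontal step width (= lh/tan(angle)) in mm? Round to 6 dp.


step = 0.086 / tan(60.4) = 0.048855 mm


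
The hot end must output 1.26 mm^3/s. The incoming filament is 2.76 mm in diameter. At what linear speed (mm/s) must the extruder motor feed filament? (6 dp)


A = pi*(2.76/2)^2 = 5.982849
v = 1.26 / 5.982849 = 0.210602 mm/s


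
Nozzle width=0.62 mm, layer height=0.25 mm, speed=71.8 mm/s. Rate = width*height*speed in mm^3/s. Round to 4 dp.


Rate = 0.62 * 0.25 * 71.8 = 11.129 mm^3/s


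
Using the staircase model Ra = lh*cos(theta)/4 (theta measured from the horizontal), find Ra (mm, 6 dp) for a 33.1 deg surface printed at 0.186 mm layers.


Ra = 0.186 * cos(33.1) / 4 = 0.038954 mm


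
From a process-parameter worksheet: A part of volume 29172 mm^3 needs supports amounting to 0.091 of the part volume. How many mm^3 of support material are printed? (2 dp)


V_support = 29172 * 0.091 = 2654.65 mm^3


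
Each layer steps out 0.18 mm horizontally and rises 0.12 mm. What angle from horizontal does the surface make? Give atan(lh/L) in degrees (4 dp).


angle = atan(0.12/0.18) = 33.6901 degrees


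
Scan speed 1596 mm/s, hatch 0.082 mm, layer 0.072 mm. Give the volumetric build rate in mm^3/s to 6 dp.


Rate = 1596 * 0.082 * 0.072 = 9.422784 mm^3/s


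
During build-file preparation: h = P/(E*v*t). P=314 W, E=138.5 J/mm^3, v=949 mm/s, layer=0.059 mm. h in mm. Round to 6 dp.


h = 314 / (138.5*949*0.059) = 0.040491 mm


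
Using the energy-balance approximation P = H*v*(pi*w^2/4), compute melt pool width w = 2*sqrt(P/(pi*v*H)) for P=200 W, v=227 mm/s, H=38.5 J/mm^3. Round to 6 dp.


w = 2*sqrt(200/(pi*227*38.5)) = 0.170697 mm


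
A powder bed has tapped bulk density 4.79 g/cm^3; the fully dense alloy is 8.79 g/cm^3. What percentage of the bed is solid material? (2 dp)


Packing = (4.79/8.79)*100 = 54.49 %


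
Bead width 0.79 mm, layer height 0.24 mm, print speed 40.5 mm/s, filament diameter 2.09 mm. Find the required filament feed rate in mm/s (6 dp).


Q = 0.79 * 0.24 * 40.5 = 7.6788 mm^3/s
A_fil = pi*(2.09/2)^2 = 3.43069772 mm^2
v_feed = 7.6788 / 3.43069772 = 2.238262 mm/s


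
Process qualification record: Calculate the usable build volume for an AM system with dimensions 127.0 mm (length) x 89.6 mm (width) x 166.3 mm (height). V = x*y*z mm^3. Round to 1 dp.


V = 127.0 * 89.6 * 166.3 = 1892361.0 mm^3


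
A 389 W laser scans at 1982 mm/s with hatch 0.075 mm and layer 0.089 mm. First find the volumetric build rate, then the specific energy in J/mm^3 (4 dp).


Build rate = 1982 * 0.075 * 0.089 = 13.22985 mm^3/s
SE = 389 / 13.22985 = 29.4032 J/mm^3


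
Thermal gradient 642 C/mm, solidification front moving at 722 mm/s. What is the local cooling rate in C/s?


CR = 642 * 722 = 463524 C/s


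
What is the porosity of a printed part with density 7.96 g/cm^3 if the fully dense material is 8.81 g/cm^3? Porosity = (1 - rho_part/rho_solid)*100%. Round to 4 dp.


Porosity = (1-7.96/8.81)*100 = 9.6481 %


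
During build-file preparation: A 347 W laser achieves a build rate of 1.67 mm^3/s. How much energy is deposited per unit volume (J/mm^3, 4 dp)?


SE = 347 / 1.67 = 207.7844 J/mm^3


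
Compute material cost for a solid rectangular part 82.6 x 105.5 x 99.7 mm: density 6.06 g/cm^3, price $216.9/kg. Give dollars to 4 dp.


V = 82.6 * 105.5 * 99.7 = 868815.71 mm^3 = 868.81571 cm^3
Mass = 868.81571 * 6.06 / 1000 = 5.2650232 kg
Cost = 5.2650232 * 216.9 = 1141.9835 $


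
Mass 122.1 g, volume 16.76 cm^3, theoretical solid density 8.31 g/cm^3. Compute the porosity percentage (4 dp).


rho_part = 122.1 / 16.76 = 7.28520286 g/cm^3
Porosity = (1 - 7.28520286/8.31)*100 = 12.3321 %


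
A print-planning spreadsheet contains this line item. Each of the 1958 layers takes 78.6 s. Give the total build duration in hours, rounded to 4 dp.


t = 1958 * 78.6 / 3600 = 42.7497 hrs


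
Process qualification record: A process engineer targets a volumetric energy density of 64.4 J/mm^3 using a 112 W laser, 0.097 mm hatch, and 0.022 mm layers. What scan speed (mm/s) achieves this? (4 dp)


v = 112 / (64.4*0.097*0.022) = 814.9627 mm/s


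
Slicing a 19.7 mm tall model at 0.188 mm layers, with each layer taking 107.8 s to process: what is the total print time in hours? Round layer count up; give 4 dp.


Layers = ceil(19.7/0.188) = 105
t = 105 * 107.8 / 3600 = 3.1442 hrs


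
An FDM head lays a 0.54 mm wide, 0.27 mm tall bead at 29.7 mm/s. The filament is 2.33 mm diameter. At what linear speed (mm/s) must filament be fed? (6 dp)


Q = 0.54 * 0.27 * 29.7 = 4.33026 mm^3/s
A_fil = pi*(2.33/2)^2 = 4.26384809 mm^2
v_feed = 4.33026 / 4.26384809 = 1.015576 mm/s


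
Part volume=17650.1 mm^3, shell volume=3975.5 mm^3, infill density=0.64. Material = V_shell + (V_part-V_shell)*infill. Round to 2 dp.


V_infill = (17650.1 - 3975.5) * 0.64 = 8751.74
V_total = 3975.5 + 8751.74 = 12727.24 mm^3


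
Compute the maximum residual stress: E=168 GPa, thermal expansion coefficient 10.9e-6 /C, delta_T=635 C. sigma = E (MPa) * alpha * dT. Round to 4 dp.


sigma = 168*1000 * 10.9e-6 * 635 = 1162.812 MPa


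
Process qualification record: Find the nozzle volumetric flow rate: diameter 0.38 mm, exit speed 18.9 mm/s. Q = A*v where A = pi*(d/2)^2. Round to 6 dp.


A = pi*(0.38/2)^2 = 0.11341149 mm^2
Q = 0.11341149 * 18.9 = 2.143477 mm^3/s


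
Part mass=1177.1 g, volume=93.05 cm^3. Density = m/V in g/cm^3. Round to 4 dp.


rho = 1177.1 / 93.05 = 12.6502 g/cm^3


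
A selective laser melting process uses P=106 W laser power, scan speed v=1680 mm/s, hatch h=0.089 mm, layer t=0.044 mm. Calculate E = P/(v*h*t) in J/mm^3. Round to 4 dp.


E = 106 / (1680*0.089*0.044) = 16.1122 J/mm^3


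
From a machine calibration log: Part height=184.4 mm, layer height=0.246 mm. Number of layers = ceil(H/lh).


Layers = ceil(184.4/0.246) = 750


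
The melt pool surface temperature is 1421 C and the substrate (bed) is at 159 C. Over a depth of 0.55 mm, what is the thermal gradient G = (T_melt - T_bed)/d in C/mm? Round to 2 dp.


G = (1421-159)/0.55 = 2294.55 C/mm


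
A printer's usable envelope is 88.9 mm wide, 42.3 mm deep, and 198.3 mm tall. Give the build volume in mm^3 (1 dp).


V = 88.9 * 42.3 * 198.3 = 745701.2 mm^3


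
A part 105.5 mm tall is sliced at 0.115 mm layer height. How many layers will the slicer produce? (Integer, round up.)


Layers = ceil(105.5/0.115) = 918


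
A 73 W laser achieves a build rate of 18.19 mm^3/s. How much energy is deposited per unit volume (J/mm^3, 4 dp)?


SE = 73 / 18.19 = 4.0132 J/mm^3


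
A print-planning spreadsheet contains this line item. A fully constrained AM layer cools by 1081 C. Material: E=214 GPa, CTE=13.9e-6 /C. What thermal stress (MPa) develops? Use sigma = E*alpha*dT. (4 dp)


sigma = 214*1000 * 13.9e-6 * 1081 = 3215.5426 MPa


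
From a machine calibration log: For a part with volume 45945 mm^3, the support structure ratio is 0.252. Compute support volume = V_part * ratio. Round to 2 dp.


V_support = 45945 * 0.252 = 11578.14 mm^3


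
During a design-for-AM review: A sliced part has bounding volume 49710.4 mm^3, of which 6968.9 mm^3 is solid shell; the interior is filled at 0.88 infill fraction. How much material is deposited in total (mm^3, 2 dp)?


V_infill = (49710.4 - 6968.9) * 0.88 = 37612.52
V_total = 6968.9 + 37612.52 = 44581.42 mm^3


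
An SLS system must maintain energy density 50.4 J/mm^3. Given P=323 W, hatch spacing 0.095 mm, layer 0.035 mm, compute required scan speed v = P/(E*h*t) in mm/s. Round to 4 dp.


v = 323 / (50.4*0.095*0.035) = 1927.4376 mm/s


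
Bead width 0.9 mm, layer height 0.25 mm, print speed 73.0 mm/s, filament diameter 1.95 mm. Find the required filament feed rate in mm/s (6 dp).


Q = 0.9 * 0.25 * 73.0 = 16.425 mm^3/s
A_fil = pi*(1.95/2)^2 = 2.98647652 mm^2
v_feed = 16.425 / 2.98647652 = 5.499792 mm/s


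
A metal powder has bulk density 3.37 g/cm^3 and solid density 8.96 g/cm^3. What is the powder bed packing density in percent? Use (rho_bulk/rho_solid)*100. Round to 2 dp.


Packing = (3.37/8.96)*100 = 37.61 %


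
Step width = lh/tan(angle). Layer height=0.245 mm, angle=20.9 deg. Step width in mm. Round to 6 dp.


step = 0.245 / tan(20.9) = 0.641592 mm


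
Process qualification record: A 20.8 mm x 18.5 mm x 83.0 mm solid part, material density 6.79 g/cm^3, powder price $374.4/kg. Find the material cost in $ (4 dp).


V = 20.8 * 18.5 * 83.0 = 31938.4 mm^3 = 31.9384 cm^3
Mass = 31.9384 * 6.79 / 1000 = 0.21686174 kg
Cost = 0.21686174 * 374.4 = 81.193 $


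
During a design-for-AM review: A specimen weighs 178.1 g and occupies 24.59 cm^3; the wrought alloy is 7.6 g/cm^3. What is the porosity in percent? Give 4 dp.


rho_part = 178.1 / 24.59 = 7.24278162 g/cm^3
Porosity = (1 - 7.24278162/7.6)*100 = 4.7002 %


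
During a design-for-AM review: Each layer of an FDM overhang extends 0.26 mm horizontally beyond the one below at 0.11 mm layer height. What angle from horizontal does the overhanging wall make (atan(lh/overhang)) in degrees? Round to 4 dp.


angle = atan(0.11/0.26) = 22.9321 degrees


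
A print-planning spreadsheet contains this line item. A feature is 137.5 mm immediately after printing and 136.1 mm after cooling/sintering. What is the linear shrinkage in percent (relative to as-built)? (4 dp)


Shrinkage = ((137.5-136.1)/137.5)*100 = 1.0182 %


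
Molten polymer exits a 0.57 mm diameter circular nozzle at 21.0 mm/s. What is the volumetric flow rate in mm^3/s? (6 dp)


A = pi*(0.57/2)^2 = 0.25517586 mm^2
Q = 0.25517586 * 21.0 = 5.358693 mm^3/s


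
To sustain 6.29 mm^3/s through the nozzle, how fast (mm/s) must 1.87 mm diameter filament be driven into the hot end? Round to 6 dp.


A = pi*(1.87/2)^2 = 2.746459
v = 6.29 / 2.746459 = 2.290222 mm/s


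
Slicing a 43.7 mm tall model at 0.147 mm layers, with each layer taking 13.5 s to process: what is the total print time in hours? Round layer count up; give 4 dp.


Layers = ceil(43.7/0.147) = 298
t = 298 * 13.5 / 3600 = 1.1175 hrs


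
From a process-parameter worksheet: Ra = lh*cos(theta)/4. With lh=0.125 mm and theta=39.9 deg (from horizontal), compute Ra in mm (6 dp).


Ra = 0.125 * cos(39.9) / 4 = 0.023974 mm


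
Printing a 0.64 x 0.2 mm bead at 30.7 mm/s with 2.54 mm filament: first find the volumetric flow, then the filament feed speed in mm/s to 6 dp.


Q = 0.64 * 0.2 * 30.7 = 3.9296 mm^3/s
A_fil = pi*(2.54/2)^2 = 5.06707479 mm^2
v_feed = 3.9296 / 5.06707479 = 0.775516 mm/s


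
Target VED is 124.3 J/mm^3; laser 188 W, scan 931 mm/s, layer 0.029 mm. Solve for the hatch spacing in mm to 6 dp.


h = 188 / (124.3*931*0.029) = 0.056019 mm


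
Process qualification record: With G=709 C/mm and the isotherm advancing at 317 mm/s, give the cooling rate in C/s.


CR = 709 * 317 = 224753 C/s


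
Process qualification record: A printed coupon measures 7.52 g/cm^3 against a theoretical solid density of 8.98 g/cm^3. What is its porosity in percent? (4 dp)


Porosity = (1-7.52/8.98)*100 = 16.2584 %


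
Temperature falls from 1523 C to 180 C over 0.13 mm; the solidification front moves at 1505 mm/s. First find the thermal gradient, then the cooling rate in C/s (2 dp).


G = (1523-180)/0.13 = 10330.76923077 C/mm
CR = 10330.76923077 * 1505 = 15547807.69 C/s


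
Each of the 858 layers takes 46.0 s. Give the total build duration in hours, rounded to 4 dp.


t = 858 * 46.0 / 3600 = 10.9633 hrs


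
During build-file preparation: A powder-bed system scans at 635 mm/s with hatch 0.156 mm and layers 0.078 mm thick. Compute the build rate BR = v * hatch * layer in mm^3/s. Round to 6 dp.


Rate = 635 * 0.156 * 0.078 = 7.72668 mm^3/s


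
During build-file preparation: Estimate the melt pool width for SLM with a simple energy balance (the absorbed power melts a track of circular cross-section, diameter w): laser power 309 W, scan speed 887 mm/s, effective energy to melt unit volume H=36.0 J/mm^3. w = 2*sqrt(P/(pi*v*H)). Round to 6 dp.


w = 2*sqrt(309/(pi*887*36.0)) = 0.111 mm


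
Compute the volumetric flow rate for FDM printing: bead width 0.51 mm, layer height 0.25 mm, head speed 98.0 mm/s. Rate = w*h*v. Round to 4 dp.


Rate = 0.51 * 0.25 * 98.0 = 12.495 mm^3/s


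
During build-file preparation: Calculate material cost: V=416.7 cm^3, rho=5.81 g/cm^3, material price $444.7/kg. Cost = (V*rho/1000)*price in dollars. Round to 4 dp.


Mass = 416.7*5.81/1000 = 2.421027 kg
Cost = 2.421027 * 444.7 = 1076.6307 $


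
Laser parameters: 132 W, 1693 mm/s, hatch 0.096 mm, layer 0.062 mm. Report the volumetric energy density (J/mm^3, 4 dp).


E = 132 / (1693*0.096*0.062) = 13.0995 J/mm^3


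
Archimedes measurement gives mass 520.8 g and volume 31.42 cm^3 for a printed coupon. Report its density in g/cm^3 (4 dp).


rho = 520.8 / 31.42 = 16.5754 g/cm^3


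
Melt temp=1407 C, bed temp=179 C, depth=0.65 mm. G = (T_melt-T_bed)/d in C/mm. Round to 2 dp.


G = (1407-179)/0.65 = 1889.23 C/mm


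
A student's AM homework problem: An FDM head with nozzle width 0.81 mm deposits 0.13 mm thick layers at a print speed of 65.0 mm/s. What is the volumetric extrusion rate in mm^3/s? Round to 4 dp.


Rate = 0.81 * 0.13 * 65.0 = 6.8445 mm^3/s


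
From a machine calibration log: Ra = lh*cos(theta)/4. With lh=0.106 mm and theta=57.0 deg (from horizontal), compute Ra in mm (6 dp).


Ra = 0.106 * cos(57.0) / 4 = 0.014433 mm


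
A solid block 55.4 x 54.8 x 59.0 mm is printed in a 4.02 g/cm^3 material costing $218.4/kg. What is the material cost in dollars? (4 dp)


V = 55.4 * 54.8 * 59.0 = 179119.28 mm^3 = 179.11928 cm^3
Mass = 179.11928 * 4.02 / 1000 = 0.72005951 kg
Cost = 0.72005951 * 218.4 = 157.261 $


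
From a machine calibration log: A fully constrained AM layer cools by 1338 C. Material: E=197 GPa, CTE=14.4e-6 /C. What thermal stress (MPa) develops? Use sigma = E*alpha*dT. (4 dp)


sigma = 197*1000 * 14.4e-6 * 1338 = 3795.6384 MPa


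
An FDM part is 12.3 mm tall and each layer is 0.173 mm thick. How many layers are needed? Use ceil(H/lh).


Layers = ceil(12.3/0.173) = 72


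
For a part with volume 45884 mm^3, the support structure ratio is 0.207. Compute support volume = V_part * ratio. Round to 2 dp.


V_support = 45884 * 0.207 = 9497.99 mm^3


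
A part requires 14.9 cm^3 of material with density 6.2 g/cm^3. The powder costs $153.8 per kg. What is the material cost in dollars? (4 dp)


Mass = 14.9*6.2/1000 = 0.09238 kg
Cost = 0.09238 * 153.8 = 14.208 $


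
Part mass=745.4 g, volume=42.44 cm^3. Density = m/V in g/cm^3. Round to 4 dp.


rho = 745.4 / 42.44 = 17.5636 g/cm^3


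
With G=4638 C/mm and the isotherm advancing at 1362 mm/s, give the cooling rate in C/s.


CR = 4638 * 1362 = 6316956 C/s


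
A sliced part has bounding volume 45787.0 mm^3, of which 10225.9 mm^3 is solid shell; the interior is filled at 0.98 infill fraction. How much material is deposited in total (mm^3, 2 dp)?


V_infill = (45787.0 - 10225.9) * 0.98 = 34849.88
V_total = 10225.9 + 34849.88 = 45075.78 mm^3


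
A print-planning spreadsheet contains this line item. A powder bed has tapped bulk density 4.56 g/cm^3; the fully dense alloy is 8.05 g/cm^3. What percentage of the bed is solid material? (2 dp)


Packing = (4.56/8.05)*100 = 56.65 %


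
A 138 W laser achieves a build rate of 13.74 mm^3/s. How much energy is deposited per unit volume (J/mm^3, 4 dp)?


SE = 138 / 13.74 = 10.0437 J/mm^3


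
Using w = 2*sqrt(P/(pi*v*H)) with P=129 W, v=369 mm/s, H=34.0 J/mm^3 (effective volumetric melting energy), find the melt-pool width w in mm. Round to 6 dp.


w = 2*sqrt(129/(pi*369*34.0)) = 0.114419 mm


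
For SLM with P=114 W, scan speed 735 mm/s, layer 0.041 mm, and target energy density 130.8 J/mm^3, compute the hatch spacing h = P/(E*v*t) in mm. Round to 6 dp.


h = 114 / (130.8*735*0.041) = 0.028922 mm


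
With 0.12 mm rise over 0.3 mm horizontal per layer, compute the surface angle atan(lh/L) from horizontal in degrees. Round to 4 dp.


angle = atan(0.12/0.3) = 21.8014 degrees


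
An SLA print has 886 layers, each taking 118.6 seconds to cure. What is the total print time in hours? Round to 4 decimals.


t = 886 * 118.6 / 3600 = 29.1888 hrs


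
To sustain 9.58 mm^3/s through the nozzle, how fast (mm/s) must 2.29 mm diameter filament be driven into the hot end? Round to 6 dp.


A = pi*(2.29/2)^2 = 4.118707
v = 9.58 / 4.118707 = 2.325973 mm/s


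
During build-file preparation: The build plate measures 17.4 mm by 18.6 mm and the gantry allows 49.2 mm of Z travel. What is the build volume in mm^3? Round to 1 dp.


V = 17.4 * 18.6 * 49.2 = 15923.1 mm^3


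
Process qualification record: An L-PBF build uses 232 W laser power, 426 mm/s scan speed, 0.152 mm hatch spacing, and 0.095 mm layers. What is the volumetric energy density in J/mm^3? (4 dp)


E = 232 / (426*0.152*0.095) = 37.7147 J/mm^3


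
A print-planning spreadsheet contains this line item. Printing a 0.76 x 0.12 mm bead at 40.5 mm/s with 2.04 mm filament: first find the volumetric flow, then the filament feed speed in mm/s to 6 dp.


Q = 0.76 * 0.12 * 40.5 = 3.6936 mm^3/s
A_fil = pi*(2.04/2)^2 = 3.268513 mm^2
v_feed = 3.6936 / 3.268513 = 1.130055 mm/s


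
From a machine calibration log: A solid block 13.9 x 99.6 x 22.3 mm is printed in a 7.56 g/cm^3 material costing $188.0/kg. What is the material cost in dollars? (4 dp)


V = 13.9 * 99.6 * 22.3 = 30873.012 mm^3 = 30.873012 cm^3
Mass = 30.873012 * 7.56 / 1000 = 0.23339997 kg
Cost = 0.23339997 * 188.0 = 43.8792 $


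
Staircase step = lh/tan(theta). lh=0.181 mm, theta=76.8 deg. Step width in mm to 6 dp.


step = 0.181 / tan(76.8) = 0.042453 mm


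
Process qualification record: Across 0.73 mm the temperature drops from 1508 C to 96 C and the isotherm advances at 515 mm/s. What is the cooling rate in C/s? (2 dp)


G = (1508-96)/0.73 = 1934.24657534 C/mm
CR = 1934.24657534 * 515 = 996136.99 C/s


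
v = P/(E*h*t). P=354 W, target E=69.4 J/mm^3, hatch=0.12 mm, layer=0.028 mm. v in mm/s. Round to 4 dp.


v = 354 / (69.4*0.12*0.028) = 1518.1145 mm/s


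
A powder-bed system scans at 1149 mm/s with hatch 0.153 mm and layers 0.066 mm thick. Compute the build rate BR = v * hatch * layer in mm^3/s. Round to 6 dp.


Rate = 1149 * 0.153 * 0.066 = 11.602602 mm^3/s
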